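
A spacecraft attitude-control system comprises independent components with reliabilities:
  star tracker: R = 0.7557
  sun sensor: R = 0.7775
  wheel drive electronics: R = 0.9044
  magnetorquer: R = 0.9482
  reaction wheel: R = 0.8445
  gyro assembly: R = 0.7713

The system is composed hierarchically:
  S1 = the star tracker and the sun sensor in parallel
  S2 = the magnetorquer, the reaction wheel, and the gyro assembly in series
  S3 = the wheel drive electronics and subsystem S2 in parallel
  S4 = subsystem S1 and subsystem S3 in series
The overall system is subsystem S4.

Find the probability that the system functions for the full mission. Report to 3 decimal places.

0.911

Parallel (star tracker and sun sensor): 1 − (1 − 0.75570)(1 − 0.77750) = 0.94564
Series (magnetorquer, reaction wheel, and gyro assembly): 0.94820 × 0.84450 × 0.77130 = 0.61762
Parallel (wheel drive electronics and [0.61762]): 1 − (1 − 0.90440)(1 − 0.61762) = 0.96344
Series ([0.94564] and [0.96344]): 0.94564 × 0.96344 = 0.911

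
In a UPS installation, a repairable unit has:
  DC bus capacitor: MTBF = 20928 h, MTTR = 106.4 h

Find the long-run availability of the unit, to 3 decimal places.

0.995

A(DC bus capacitor) = MTBF/(MTBF+MTTR) = 20928/(20928+106.4) = 0.995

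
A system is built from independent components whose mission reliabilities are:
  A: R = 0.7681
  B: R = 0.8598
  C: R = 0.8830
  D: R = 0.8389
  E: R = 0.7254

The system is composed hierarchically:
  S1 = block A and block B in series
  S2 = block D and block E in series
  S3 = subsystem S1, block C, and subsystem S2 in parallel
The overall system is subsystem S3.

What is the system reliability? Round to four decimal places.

0.9844

Series (A and B): 0.768100 × 0.859800 = 0.660412
Series (D and E): 0.838900 × 0.725400 = 0.608538
Parallel ([0.660412], C, and [0.608538]): 1 − (1 − 0.660412)(1 − 0.883000)(1 − 0.608538) = 0.9844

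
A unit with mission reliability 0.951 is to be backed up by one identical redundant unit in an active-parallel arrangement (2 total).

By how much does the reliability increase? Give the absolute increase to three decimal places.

R_before = 0.951
R_after = 1 − (1 − 0.951)^2 = 0.998
ΔR = 0.998 − 0.951 = 0.047

0.047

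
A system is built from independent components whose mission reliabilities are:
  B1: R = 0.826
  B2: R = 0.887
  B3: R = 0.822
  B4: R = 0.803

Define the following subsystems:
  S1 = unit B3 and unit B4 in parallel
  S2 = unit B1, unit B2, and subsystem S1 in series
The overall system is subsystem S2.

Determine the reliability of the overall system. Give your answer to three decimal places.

0.707

Parallel (B3 and B4): 1 − (1 − 0.82200)(1 − 0.80300) = 0.96493
Series (B1, B2, and [0.96493]): 0.82600 × 0.88700 × 0.96493 = 0.707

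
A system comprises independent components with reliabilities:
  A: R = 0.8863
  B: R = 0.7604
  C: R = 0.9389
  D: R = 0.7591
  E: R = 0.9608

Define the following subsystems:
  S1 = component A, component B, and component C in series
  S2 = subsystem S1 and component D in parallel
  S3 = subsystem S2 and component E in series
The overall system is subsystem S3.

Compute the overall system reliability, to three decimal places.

Series (A, B, and C): 0.88630 × 0.76040 × 0.93890 = 0.63276
Parallel ([0.63276] and D): 1 − (1 − 0.63276)(1 − 0.75910) = 0.91153
Series ([0.91153] and E): 0.91153 × 0.96080 = 0.876

0.876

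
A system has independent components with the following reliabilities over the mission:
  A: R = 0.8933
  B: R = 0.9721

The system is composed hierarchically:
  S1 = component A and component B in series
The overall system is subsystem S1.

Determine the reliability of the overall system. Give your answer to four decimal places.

0.8684

Series (A and B): 0.893300 × 0.972100 = 0.8684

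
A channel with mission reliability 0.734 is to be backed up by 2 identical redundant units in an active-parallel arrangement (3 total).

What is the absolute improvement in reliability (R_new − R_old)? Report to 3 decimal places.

R_before = 0.734
R_after = 1 − (1 − 0.734)^3 = 0.981
ΔR = 0.981 − 0.734 = 0.247

0.247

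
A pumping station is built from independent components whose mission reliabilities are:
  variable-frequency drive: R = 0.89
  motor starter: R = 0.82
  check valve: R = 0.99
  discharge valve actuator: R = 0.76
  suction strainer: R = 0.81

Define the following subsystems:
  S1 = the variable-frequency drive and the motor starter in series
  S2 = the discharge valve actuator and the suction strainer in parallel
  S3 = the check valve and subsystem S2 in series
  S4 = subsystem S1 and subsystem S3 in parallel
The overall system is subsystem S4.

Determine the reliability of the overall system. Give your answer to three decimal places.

0.985

Series (variable-frequency drive and motor starter): 0.89000 × 0.82000 = 0.72980
Parallel (discharge valve actuator and suction strainer): 1 − (1 − 0.76000)(1 − 0.81000) = 0.95440
Series (check valve and [0.95440]): 0.99000 × 0.95440 = 0.94486
Parallel ([0.72980] and [0.94486]): 1 − (1 − 0.72980)(1 − 0.94486) = 0.985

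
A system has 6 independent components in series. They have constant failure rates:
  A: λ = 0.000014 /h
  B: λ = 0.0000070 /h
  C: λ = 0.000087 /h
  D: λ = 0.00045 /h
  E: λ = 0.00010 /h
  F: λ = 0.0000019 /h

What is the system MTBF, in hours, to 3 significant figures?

Series of exponential components: λ_sys = Σ λ_i
λ_sys = 0.000014 + 0.0000070 + 0.000087 + 0.00045 + 0.00010 + 0.0000019 = 6.5990e-04 /h
MTBF = 1 / λ_sys = 1520 h

1520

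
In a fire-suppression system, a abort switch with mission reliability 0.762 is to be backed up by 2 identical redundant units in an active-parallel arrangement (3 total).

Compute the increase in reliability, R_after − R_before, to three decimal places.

0.225

R_before = 0.762
R_after = 1 − (1 − 0.762)^3 = 0.987
ΔR = 0.987 − 0.762 = 0.225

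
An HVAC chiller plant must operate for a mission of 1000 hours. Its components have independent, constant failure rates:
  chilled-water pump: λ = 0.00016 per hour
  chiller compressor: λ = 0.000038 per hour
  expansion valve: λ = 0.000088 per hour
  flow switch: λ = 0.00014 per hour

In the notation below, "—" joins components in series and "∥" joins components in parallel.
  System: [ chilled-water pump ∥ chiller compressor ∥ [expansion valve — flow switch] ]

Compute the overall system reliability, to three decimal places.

R(chilled-water pump) = exp(−0.00016 × 1000) = 0.85214
R(chiller compressor) = exp(−0.000038 × 1000) = 0.96271
R(expansion valve) = exp(−0.000088 × 1000) = 0.91576
R(flow switch) = exp(−0.00014 × 1000) = 0.86936
Series (expansion valve and flow switch): 0.91576 × 0.86936 = 0.79613
Parallel (chilled-water pump, chiller compressor, and [0.79613]): 1 − (1 − 0.85214)(1 − 0.96271)(1 − 0.79613) = 0.999

0.999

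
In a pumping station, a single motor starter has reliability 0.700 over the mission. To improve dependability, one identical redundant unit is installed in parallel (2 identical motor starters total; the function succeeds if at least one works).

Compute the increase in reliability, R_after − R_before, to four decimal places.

0.2100

R_before = 0.700
R_after = 1 − (1 − 0.700)^2 = 0.9100
ΔR = 0.9100 − 0.700 = 0.2100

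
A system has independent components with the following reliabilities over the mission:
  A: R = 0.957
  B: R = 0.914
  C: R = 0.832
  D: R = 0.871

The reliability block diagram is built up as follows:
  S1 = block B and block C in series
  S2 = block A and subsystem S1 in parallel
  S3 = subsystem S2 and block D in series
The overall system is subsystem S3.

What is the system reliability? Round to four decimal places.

Series (B and C): 0.914000 × 0.832000 = 0.760448
Parallel (A and [0.760448]): 1 − (1 − 0.957000)(1 − 0.760448) = 0.989699
Series ([0.989699] and D): 0.989699 × 0.871000 = 0.8620

0.8620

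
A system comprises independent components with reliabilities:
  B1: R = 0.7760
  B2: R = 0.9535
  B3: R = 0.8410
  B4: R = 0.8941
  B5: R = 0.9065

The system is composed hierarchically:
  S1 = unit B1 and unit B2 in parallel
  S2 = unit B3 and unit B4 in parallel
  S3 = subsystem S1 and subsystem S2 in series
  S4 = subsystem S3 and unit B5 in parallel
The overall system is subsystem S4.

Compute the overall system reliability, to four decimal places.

0.9975

Parallel (B1 and B2): 1 − (1 − 0.776000)(1 − 0.953500) = 0.989584
Parallel (B3 and B4): 1 − (1 − 0.841000)(1 − 0.894100) = 0.983162
Series ([0.989584] and [0.983162]): 0.989584 × 0.983162 = 0.972921
Parallel ([0.972921] and B5): 1 − (1 − 0.972921)(1 − 0.906500) = 0.9975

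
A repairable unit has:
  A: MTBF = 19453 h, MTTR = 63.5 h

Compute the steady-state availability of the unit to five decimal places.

A(A) = MTBF/(MTBF+MTTR) = 19453/(19453+63.5) = 0.99675

0.99675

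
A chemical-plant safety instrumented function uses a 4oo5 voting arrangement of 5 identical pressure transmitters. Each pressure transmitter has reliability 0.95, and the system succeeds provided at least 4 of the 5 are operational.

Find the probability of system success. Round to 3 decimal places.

0.977

R = Σ_{i=4}^{5} C(5,i) p^i (1−p)^{5−i} with p = 0.95
C(5,4)·0.95^4·0.05^1 = 0.20363
C(5,5)·0.95^5·0.05^0 = 0.77378
Sum = 0.977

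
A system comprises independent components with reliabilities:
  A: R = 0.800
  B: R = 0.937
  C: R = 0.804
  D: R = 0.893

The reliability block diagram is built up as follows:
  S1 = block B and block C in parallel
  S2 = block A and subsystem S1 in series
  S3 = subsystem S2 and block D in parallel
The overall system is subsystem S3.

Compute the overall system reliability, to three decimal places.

0.978

Parallel (B and C): 1 − (1 − 0.93700)(1 − 0.80400) = 0.98765
Series (A and [0.98765]): 0.80000 × 0.98765 = 0.79012
Parallel ([0.79012] and D): 1 − (1 − 0.79012)(1 − 0.89300) = 0.978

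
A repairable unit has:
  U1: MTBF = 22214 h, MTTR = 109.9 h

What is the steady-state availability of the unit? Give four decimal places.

A(U1) = MTBF/(MTBF+MTTR) = 22214/(22214+109.9) = 0.9951

0.9951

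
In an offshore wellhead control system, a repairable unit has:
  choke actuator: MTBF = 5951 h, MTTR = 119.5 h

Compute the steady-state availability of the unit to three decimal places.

0.980

A(choke actuator) = MTBF/(MTBF+MTTR) = 5951/(5951+119.5) = 0.980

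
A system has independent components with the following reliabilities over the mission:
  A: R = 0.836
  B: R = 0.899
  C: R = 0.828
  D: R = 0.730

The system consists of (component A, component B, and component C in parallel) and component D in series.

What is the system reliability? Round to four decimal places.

0.7279

Parallel (A, B, and C): 1 − (1 − 0.836000)(1 − 0.899000)(1 − 0.828000) = 0.997151
Series ([0.997151] and D): 0.997151 × 0.730000 = 0.7279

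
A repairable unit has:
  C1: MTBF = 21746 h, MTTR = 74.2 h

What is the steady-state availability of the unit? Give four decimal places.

0.9966

A(C1) = MTBF/(MTBF+MTTR) = 21746/(21746+74.2) = 0.9966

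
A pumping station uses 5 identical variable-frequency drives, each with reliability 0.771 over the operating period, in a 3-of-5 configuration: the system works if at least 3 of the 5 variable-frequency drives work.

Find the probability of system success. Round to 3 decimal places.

R = Σ_{i=3}^{5} C(5,i) p^i (1−p)^{5−i} with p = 0.771
C(5,3)·0.771^3·0.229^2 = 0.24034
C(5,4)·0.771^4·0.229^1 = 0.40460
C(5,5)·0.771^5·0.229^0 = 0.27244
Sum = 0.917

0.917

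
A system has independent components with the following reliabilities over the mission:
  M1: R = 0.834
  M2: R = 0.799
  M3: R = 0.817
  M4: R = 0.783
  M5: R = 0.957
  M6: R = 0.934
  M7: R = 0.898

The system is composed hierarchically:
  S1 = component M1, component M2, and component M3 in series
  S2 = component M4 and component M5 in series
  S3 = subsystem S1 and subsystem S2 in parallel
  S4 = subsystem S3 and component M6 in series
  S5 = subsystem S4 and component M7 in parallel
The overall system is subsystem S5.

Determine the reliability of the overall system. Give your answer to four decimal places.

0.9824

Series (M1, M2, and M3): 0.834000 × 0.799000 × 0.817000 = 0.544421
Series (M4 and M5): 0.783000 × 0.957000 = 0.749331
Parallel ([0.544421] and [0.749331]): 1 − (1 − 0.544421)(1 − 0.749331) = 0.885800
Series ([0.885800] and M6): 0.885800 × 0.934000 = 0.827337
Parallel ([0.827337] and M7): 1 − (1 − 0.827337)(1 − 0.898000) = 0.9824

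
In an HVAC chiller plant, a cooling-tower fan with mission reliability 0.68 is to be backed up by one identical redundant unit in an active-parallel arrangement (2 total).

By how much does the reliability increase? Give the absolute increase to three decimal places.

R_before = 0.68
R_after = 1 − (1 − 0.68)^2 = 0.898
ΔR = 0.898 − 0.68 = 0.218

0.218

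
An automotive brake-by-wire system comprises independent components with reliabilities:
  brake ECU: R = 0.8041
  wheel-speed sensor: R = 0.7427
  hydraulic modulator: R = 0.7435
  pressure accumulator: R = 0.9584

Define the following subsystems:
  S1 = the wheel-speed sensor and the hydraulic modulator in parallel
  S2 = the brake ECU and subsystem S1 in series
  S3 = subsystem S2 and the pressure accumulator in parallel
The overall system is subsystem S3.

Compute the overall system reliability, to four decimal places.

Parallel (wheel-speed sensor and hydraulic modulator): 1 − (1 − 0.742700)(1 − 0.743500) = 0.934003
Series (brake ECU and [0.934003]): 0.804100 × 0.934003 = 0.751032
Parallel ([0.751032] and pressure accumulator): 1 − (1 − 0.751032)(1 − 0.958400) = 0.9896

0.9896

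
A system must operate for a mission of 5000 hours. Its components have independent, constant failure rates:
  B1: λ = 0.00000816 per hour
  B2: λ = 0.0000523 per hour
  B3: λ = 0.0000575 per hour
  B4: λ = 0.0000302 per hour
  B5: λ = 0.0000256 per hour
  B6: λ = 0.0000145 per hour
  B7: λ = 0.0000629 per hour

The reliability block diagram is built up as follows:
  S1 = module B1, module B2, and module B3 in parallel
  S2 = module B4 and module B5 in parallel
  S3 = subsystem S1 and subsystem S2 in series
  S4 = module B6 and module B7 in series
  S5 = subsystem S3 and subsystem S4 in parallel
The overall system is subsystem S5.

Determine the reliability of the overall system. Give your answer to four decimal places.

R(B1) = exp(−0.00000816 × 5000) = 0.960021
R(B2) = exp(−0.0000523 × 5000) = 0.769896
R(B3) = exp(−0.0000575 × 5000) = 0.750137
R(B4) = exp(−0.0000302 × 5000) = 0.859848
R(B5) = exp(−0.0000256 × 5000) = 0.879853
R(B6) = exp(−0.0000145 × 5000) = 0.930066
R(B7) = exp(−0.0000629 × 5000) = 0.730154
Parallel (B1, B2, and B3): 1 − (1 − 0.960021)(1 − 0.769896)(1 − 0.750137) = 0.997701
Parallel (B4 and B5): 1 − (1 − 0.859848)(1 − 0.879853) = 0.983161
Series ([0.997701] and [0.983161]): 0.997701 × 0.983161 = 0.980901
Series (B6 and B7): 0.930066 × 0.730154 = 0.679091
Parallel ([0.980901] and [0.679091]): 1 − (1 − 0.980901)(1 − 0.679091) = 0.9939

0.9939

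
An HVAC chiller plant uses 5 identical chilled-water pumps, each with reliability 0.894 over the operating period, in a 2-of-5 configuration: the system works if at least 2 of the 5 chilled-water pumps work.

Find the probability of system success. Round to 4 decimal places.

R = Σ_{i=2}^{5} C(5,i) p^i (1−p)^{5−i} with p = 0.894
C(5,2)·0.894^2·0.106^3 = 0.009519
C(5,3)·0.894^3·0.106^2 = 0.080283
C(5,4)·0.894^4·0.106^1 = 0.338552
C(5,5)·0.894^5·0.106^0 = 0.571068
Sum = 0.9994

0.9994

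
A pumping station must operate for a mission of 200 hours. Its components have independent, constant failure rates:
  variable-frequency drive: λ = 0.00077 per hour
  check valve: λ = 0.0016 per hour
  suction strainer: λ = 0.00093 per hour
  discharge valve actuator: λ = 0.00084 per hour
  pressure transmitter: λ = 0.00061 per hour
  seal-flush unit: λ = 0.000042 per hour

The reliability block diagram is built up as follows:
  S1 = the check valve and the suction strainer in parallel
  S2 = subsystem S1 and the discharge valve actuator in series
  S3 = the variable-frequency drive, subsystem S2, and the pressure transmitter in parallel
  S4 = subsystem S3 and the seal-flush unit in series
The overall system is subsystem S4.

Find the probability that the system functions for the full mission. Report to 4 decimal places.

0.9885

R(variable-frequency drive) = exp(−0.00077 × 200) = 0.857272
R(check valve) = exp(−0.0016 × 200) = 0.726149
R(suction strainer) = exp(−0.00093 × 200) = 0.830274
R(discharge valve actuator) = exp(−0.00084 × 200) = 0.845354
R(pressure transmitter) = exp(−0.00061 × 200) = 0.885148
R(seal-flush unit) = exp(−0.000042 × 200) = 0.991635
Parallel (check valve and suction strainer): 1 − (1 − 0.726149)(1 − 0.830274) = 0.953520
Series ([0.953520] and discharge valve actuator): 0.953520 × 0.845354 = 0.806062
Parallel (variable-frequency drive, [0.806062], and pressure transmitter): 1 − (1 − 0.857272)(1 − 0.806062)(1 − 0.885148) = 0.996821
Series ([0.996821] and seal-flush unit): 0.996821 × 0.991635 = 0.9885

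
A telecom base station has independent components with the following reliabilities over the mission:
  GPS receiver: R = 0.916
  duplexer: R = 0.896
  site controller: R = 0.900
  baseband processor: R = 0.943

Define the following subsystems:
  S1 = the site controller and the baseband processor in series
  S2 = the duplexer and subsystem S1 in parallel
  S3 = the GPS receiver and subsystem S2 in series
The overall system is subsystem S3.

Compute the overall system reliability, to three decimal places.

Series (site controller and baseband processor): 0.90000 × 0.94300 = 0.84870
Parallel (duplexer and [0.84870]): 1 − (1 − 0.89600)(1 − 0.84870) = 0.98426
Series (GPS receiver and [0.98426]): 0.91600 × 0.98426 = 0.902

0.902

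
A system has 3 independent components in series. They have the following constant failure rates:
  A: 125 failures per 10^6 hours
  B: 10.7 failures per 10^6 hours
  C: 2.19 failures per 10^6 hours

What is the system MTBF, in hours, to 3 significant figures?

Series of exponential components: λ_sys = Σ λ_i
λ_sys = 0.000125 + 0.0000107 + 0.00000219 = 1.3789e-04 /h
MTBF = 1 / λ_sys = 7250 h

7250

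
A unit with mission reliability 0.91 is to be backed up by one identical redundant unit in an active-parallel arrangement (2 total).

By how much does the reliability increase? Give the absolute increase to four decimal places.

R_before = 0.91
R_after = 1 − (1 − 0.91)^2 = 0.9919
ΔR = 0.9919 − 0.91 = 0.0819

0.0819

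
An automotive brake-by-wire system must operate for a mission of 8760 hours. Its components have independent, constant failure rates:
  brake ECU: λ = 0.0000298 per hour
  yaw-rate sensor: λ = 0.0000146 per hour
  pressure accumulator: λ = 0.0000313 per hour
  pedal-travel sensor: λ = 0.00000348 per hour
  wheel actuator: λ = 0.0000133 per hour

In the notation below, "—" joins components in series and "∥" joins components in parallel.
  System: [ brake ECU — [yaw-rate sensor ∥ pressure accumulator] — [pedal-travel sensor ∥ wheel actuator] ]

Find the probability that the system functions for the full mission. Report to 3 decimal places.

0.746

R(brake ECU) = exp(−0.0000298 × 8760) = 0.77024
R(yaw-rate sensor) = exp(−0.0000146 × 8760) = 0.87994
R(pressure accumulator) = exp(−0.0000313 × 8760) = 0.76019
R(pedal-travel sensor) = exp(−0.00000348 × 8760) = 0.96998
R(wheel actuator) = exp(−0.0000133 × 8760) = 0.89002
Parallel (yaw-rate sensor and pressure accumulator): 1 − (1 − 0.87994)(1 − 0.76019) = 0.97121
Parallel (pedal-travel sensor and wheel actuator): 1 − (1 − 0.96998)(1 − 0.89002) = 0.99670
Series (brake ECU, [0.97121], and [0.99670]): 0.77024 × 0.97121 × 0.99670 = 0.746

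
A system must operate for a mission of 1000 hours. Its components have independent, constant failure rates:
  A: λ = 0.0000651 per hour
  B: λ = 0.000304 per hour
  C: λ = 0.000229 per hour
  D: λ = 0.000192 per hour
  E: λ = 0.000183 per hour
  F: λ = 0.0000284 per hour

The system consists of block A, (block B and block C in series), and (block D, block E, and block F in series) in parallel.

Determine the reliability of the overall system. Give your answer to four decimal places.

0.9914

R(A) = exp(−0.0000651 × 1000) = 0.936974
R(B) = exp(−0.000304 × 1000) = 0.737861
R(C) = exp(−0.000229 × 1000) = 0.795329
R(D) = exp(−0.000192 × 1000) = 0.825307
R(E) = exp(−0.000183 × 1000) = 0.832768
R(F) = exp(−0.0000284 × 1000) = 0.971999
Series (B and C): 0.737861 × 0.795329 = 0.586842
Series (D, E, and F): 0.825307 × 0.832768 × 0.971999 = 0.668044
Parallel (A, [0.586842], and [0.668044]): 1 − (1 − 0.936974)(1 − 0.586842)(1 − 0.668044) = 0.9914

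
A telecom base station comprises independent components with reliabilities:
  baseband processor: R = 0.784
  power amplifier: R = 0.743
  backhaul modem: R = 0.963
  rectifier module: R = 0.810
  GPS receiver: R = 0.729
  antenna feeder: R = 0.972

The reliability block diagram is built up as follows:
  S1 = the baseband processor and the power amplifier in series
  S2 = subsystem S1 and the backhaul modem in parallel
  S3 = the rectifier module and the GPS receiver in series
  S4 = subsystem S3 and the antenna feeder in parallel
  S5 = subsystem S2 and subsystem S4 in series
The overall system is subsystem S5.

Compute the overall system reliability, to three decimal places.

Series (baseband processor and power amplifier): 0.78400 × 0.74300 = 0.58251
Parallel ([0.58251] and backhaul modem): 1 − (1 − 0.58251)(1 − 0.96300) = 0.98455
Series (rectifier module and GPS receiver): 0.81000 × 0.72900 = 0.59049
Parallel ([0.59049] and antenna feeder): 1 − (1 − 0.59049)(1 − 0.97200) = 0.98853
Series ([0.98455] and [0.98853]): 0.98455 × 0.98853 = 0.973

0.973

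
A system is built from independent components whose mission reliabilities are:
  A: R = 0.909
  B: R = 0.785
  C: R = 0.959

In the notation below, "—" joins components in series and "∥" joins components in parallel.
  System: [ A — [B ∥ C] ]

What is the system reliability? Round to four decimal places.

0.9010

Parallel (B and C): 1 − (1 − 0.785000)(1 − 0.959000) = 0.991185
Series (A and [0.991185]): 0.909000 × 0.991185 = 0.9010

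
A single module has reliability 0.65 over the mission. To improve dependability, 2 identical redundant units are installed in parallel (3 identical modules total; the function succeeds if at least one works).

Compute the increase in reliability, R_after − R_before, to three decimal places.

R_before = 0.65
R_after = 1 − (1 − 0.65)^3 = 0.957
ΔR = 0.957 − 0.65 = 0.307

0.307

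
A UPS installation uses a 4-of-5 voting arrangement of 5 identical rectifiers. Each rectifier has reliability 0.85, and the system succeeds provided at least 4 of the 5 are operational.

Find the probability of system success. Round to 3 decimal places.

R = Σ_{i=4}^{5} C(5,i) p^i (1−p)^{5−i} with p = 0.85
C(5,4)·0.85^4·0.15^1 = 0.39150
C(5,5)·0.85^5·0.15^0 = 0.44371
Sum = 0.835

0.835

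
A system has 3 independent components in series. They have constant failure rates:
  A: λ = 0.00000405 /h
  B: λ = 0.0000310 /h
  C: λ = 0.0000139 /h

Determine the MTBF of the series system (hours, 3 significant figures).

Series of exponential components: λ_sys = Σ λ_i
λ_sys = 0.00000405 + 0.0000310 + 0.0000139 = 4.8950e-05 /h
MTBF = 1 / λ_sys = 20400 h

20400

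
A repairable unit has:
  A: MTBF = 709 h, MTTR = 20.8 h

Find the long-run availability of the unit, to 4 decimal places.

A(A) = MTBF/(MTBF+MTTR) = 709/(709+20.8) = 0.9715

0.9715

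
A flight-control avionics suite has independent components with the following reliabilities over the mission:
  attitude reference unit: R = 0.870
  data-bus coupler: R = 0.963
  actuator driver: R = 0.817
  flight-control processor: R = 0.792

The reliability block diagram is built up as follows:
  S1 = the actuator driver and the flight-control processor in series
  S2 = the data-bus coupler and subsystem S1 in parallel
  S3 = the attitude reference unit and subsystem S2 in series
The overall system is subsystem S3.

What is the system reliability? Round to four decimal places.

Series (actuator driver and flight-control processor): 0.817000 × 0.792000 = 0.647064
Parallel (data-bus coupler and [0.647064]): 1 − (1 − 0.963000)(1 − 0.647064) = 0.986941
Series (attitude reference unit and [0.986941]): 0.870000 × 0.986941 = 0.8586

0.8586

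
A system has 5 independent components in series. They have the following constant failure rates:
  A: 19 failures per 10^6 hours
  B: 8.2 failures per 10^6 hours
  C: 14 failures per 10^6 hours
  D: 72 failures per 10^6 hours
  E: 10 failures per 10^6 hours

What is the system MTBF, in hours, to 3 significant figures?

Series of exponential components: λ_sys = Σ λ_i
λ_sys = 0.000019 + 0.0000082 + 0.000014 + 0.000072 + 0.000010 = 1.2320e-04 /h
MTBF = 1 / λ_sys = 8120 h

8120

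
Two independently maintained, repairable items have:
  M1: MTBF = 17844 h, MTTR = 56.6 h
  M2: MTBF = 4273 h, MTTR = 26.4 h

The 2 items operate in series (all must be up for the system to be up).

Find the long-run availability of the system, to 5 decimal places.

A(M1) = MTBF/(MTBF+MTTR) = 17844/(17844+56.6) = 0.996838
A(M2) = MTBF/(MTBF+MTTR) = 4273/(4273+26.4) = 0.993860
Series availability: 0.996838 × 0.993860 = 0.99072

0.99072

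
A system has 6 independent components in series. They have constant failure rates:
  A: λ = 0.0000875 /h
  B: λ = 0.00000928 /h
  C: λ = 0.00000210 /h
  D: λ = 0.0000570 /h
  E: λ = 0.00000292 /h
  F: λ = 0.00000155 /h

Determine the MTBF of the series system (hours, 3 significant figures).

Series of exponential components: λ_sys = Σ λ_i
λ_sys = 0.0000875 + 0.00000928 + 0.00000210 + 0.0000570 + 0.00000292 + 0.00000155 = 1.6035e-04 /h
MTBF = 1 / λ_sys = 6240 h

6240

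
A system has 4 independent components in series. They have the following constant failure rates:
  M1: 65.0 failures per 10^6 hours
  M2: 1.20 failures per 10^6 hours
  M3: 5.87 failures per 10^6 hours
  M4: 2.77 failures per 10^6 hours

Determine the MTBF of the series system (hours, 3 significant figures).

Series of exponential components: λ_sys = Σ λ_i
λ_sys = 0.0000650 + 0.00000120 + 0.00000587 + 0.00000277 = 7.4840e-05 /h
MTBF = 1 / λ_sys = 13400 h

13400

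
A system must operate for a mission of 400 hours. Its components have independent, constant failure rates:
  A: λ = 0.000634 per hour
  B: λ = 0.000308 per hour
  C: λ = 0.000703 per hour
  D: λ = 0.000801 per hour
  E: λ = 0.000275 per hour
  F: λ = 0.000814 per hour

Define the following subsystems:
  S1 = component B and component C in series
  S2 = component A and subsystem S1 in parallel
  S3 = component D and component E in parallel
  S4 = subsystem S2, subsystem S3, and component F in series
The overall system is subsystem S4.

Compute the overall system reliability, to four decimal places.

R(A) = exp(−0.000634 × 400) = 0.776002
R(B) = exp(−0.000308 × 400) = 0.884087
R(C) = exp(−0.000703 × 400) = 0.754877
R(D) = exp(−0.000801 × 400) = 0.725859
R(E) = exp(−0.000275 × 400) = 0.895834
R(F) = exp(−0.000814 × 400) = 0.722094
Series (B and C): 0.884087 × 0.754877 = 0.667377
Parallel (A and [0.667377]): 1 − (1 − 0.776002)(1 − 0.667377) = 0.925493
Parallel (D and E): 1 − (1 − 0.725859)(1 − 0.895834) = 0.971444
Series ([0.925493], [0.971444], and F): 0.925493 × 0.971444 × 0.722094 = 0.6492

0.6492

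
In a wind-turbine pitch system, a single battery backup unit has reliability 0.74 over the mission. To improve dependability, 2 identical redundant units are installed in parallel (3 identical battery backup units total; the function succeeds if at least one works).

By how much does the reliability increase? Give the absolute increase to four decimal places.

0.2424

R_before = 0.74
R_after = 1 − (1 − 0.74)^3 = 0.9824
ΔR = 0.9824 − 0.74 = 0.2424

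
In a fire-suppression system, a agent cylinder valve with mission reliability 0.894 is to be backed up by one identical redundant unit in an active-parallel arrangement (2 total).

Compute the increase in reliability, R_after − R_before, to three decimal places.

0.095

R_before = 0.894
R_after = 1 − (1 − 0.894)^2 = 0.989
ΔR = 0.989 − 0.894 = 0.095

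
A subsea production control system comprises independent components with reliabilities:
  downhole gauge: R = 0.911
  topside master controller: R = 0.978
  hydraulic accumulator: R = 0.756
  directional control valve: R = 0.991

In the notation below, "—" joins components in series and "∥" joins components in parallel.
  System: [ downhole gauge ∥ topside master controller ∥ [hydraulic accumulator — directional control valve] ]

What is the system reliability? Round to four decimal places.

Series (hydraulic accumulator and directional control valve): 0.756000 × 0.991000 = 0.749196
Parallel (downhole gauge, topside master controller, and [0.749196]): 1 − (1 − 0.911000)(1 − 0.978000)(1 − 0.749196) = 0.9995

0.9995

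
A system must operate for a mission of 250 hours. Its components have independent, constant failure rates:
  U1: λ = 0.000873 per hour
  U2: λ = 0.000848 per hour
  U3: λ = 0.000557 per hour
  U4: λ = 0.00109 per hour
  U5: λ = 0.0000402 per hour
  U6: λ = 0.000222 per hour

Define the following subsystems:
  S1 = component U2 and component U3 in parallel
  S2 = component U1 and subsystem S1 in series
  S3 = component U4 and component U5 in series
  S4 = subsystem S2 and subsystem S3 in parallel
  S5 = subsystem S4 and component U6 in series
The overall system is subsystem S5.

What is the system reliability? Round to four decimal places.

R(U1) = exp(−0.000873 × 250) = 0.803924
R(U2) = exp(−0.000848 × 250) = 0.808965
R(U3) = exp(−0.000557 × 250) = 0.870010
R(U4) = exp(−0.00109 × 250) = 0.761473
R(U5) = exp(−0.0000402 × 250) = 0.990000
R(U6) = exp(−0.000222 × 250) = 0.946012
Parallel (U2 and U3): 1 − (1 − 0.808965)(1 − 0.870010) = 0.975167
Series (U1 and [0.975167]): 0.803924 × 0.975167 = 0.783960
Series (U4 and U5): 0.761473 × 0.990000 = 0.753858
Parallel ([0.783960] and [0.753858]): 1 − (1 − 0.783960)(1 − 0.753858) = 0.946823
Series ([0.946823] and U6): 0.946823 × 0.946012 = 0.8957

0.8957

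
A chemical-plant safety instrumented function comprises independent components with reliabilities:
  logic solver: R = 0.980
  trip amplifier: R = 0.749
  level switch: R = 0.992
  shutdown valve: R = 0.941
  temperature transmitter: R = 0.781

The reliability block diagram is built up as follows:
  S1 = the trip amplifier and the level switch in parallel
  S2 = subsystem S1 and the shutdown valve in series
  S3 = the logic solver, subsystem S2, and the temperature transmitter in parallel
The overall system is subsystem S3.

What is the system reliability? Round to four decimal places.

Parallel (trip amplifier and level switch): 1 − (1 − 0.749000)(1 − 0.992000) = 0.997992
Series ([0.997992] and shutdown valve): 0.997992 × 0.941000 = 0.939110
Parallel (logic solver, [0.939110], and temperature transmitter): 1 − (1 − 0.980000)(1 − 0.939110)(1 − 0.781000) = 0.9997

0.9997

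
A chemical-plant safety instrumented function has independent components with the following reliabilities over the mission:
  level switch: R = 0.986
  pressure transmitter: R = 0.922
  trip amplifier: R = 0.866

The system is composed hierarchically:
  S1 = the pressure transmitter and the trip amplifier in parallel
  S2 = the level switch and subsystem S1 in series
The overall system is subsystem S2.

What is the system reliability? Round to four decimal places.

0.9757

Parallel (pressure transmitter and trip amplifier): 1 − (1 − 0.922000)(1 − 0.866000) = 0.989548
Series (level switch and [0.989548]): 0.986000 × 0.989548 = 0.9757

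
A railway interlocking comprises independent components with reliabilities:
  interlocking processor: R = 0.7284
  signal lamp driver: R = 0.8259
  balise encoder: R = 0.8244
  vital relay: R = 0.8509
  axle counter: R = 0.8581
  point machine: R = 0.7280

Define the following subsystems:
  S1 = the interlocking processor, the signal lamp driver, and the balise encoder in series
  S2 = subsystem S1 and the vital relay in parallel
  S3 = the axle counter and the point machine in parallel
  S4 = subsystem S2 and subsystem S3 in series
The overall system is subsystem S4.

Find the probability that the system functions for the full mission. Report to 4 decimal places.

0.8891

Series (interlocking processor, signal lamp driver, and balise encoder): 0.728400 × 0.825900 × 0.824400 = 0.495947
Parallel ([0.495947] and vital relay): 1 − (1 − 0.495947)(1 − 0.850900) = 0.924846
Parallel (axle counter and point machine): 1 − (1 − 0.858100)(1 − 0.728000) = 0.961403
Series ([0.924846] and [0.961403]): 0.924846 × 0.961403 = 0.8891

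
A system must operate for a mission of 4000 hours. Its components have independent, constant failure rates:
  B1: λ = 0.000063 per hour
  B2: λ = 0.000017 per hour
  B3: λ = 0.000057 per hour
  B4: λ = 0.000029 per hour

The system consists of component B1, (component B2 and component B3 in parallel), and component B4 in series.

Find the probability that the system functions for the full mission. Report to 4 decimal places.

0.6828

R(B1) = exp(−0.000063 × 4000) = 0.777245
R(B2) = exp(−0.000017 × 4000) = 0.934260
R(B3) = exp(−0.000057 × 4000) = 0.796124
R(B4) = exp(−0.000029 × 4000) = 0.890475
Parallel (B2 and B3): 1 − (1 − 0.934260)(1 − 0.796124) = 0.986597
Series (B1, [0.986597], and B4): 0.777245 × 0.986597 × 0.890475 = 0.6828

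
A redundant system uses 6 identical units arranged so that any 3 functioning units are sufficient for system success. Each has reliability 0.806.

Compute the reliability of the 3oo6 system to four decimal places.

0.9848

R = Σ_{i=3}^{6} C(6,i) p^i (1−p)^{6−i} with p = 0.806
C(6,3)·0.806^3·0.194^3 = 0.076461
C(6,4)·0.806^4·0.194^2 = 0.238251
C(6,5)·0.806^5·0.194^1 = 0.395939
C(6,6)·0.806^6·0.194^0 = 0.274164
Sum = 0.9848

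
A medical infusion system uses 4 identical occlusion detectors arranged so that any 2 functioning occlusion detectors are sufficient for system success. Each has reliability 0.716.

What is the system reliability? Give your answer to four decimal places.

R = Σ_{i=2}^{4} C(4,i) p^i (1−p)^{4−i} with p = 0.716
C(4,2)·0.716^2·0.284^2 = 0.248093
C(4,3)·0.716^3·0.284^1 = 0.416982
C(4,4)·0.716^4·0.284^0 = 0.262816
Sum = 0.9279

0.9279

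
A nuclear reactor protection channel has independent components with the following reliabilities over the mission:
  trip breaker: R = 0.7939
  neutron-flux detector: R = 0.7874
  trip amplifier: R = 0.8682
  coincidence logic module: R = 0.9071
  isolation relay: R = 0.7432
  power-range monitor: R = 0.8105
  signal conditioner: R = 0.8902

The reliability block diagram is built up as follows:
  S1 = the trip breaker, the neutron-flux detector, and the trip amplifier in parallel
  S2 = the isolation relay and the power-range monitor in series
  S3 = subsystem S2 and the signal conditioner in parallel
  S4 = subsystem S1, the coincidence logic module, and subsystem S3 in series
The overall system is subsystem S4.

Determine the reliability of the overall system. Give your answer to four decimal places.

Parallel (trip breaker, neutron-flux detector, and trip amplifier): 1 − (1 − 0.793900)(1 − 0.787400)(1 − 0.868200) = 0.994225
Series (isolation relay and power-range monitor): 0.743200 × 0.810500 = 0.602364
Parallel ([0.602364] and signal conditioner): 1 − (1 − 0.602364)(1 − 0.890200) = 0.956340
Series ([0.994225], coincidence logic module, and [0.956340]): 0.994225 × 0.907100 × 0.956340 = 0.8625

0.8625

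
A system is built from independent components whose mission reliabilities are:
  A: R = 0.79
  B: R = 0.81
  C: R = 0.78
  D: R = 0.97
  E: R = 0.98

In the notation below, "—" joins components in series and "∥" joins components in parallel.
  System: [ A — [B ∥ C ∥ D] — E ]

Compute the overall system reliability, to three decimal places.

Parallel (B, C, and D): 1 − (1 − 0.81000)(1 − 0.78000)(1 − 0.97000) = 0.99875
Series (A, [0.99875], and E): 0.79000 × 0.99875 × 0.98000 = 0.773

0.773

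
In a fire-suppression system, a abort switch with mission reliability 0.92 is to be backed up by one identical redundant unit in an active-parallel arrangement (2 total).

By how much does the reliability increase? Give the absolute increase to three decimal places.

0.074

R_before = 0.92
R_after = 1 − (1 − 0.92)^2 = 0.994
ΔR = 0.994 − 0.92 = 0.074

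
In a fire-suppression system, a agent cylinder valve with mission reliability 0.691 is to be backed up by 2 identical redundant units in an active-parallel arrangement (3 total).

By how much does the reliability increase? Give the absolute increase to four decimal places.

R_before = 0.691
R_after = 1 − (1 − 0.691)^3 = 0.9705
ΔR = 0.9705 − 0.691 = 0.2795

0.2795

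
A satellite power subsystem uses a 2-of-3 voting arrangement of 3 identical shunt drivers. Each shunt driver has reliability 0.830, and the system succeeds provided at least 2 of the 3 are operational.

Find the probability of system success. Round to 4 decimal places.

0.9231

R = Σ_{i=2}^{3} C(3,i) p^i (1−p)^{3−i} with p = 0.830
C(3,2)·0.830^2·0.170^1 = 0.351339
C(3,3)·0.830^3·0.170^0 = 0.571787
Sum = 0.9231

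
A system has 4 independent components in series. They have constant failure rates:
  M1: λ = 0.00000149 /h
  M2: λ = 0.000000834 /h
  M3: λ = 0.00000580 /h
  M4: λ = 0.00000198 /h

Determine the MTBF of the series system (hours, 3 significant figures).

99000

Series of exponential components: λ_sys = Σ λ_i
λ_sys = 0.00000149 + 0.000000834 + 0.00000580 + 0.00000198 = 1.0104e-05 /h
MTBF = 1 / λ_sys = 99000 h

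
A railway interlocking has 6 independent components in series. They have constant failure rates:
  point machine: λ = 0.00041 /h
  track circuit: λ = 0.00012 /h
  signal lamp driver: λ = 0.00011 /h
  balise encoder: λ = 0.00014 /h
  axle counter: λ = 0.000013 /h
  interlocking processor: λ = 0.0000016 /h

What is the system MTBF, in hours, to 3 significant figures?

Series of exponential components: λ_sys = Σ λ_i
λ_sys = 0.00041 + 0.00012 + 0.00011 + 0.00014 + 0.000013 + 0.0000016 = 7.9460e-04 /h
MTBF = 1 / λ_sys = 1260 h

1260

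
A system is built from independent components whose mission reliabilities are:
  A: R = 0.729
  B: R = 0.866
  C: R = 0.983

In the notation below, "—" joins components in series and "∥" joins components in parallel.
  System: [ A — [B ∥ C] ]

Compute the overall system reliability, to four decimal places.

Parallel (B and C): 1 − (1 − 0.866000)(1 − 0.983000) = 0.997722
Series (A and [0.997722]): 0.729000 × 0.997722 = 0.7273

0.7273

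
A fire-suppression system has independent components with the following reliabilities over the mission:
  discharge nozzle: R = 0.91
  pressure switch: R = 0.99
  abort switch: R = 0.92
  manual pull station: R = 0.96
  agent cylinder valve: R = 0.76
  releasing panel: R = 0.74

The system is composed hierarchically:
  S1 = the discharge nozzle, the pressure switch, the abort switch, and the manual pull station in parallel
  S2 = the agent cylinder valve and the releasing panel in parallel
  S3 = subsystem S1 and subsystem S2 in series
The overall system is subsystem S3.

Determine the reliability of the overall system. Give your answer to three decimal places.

Parallel (discharge nozzle, pressure switch, abort switch, and manual pull station): 1 − (1 − 0.91000)(1 − 0.99000)(1 − 0.92000)(1 − 0.96000) = 1.00000
Parallel (agent cylinder valve and releasing panel): 1 − (1 − 0.76000)(1 − 0.74000) = 0.93760
Series ([1.00000] and [0.93760]): 1.00000 × 0.93760 = 0.938

0.938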